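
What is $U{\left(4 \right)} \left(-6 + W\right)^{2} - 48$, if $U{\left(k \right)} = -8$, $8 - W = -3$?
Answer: $-248$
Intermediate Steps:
$W = 11$ ($W = 8 - -3 = 8 + 3 = 11$)
$U{\left(4 \right)} \left(-6 + W\right)^{2} - 48 = - 8 \left(-6 + 11\right)^{2} - 48 = - 8 \cdot 5^{2} - 48 = \left(-8\right) 25 - 48 = -200 - 48 = -248$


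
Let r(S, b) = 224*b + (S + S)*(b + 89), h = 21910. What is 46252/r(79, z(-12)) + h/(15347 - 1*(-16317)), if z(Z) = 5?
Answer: 226808731/63217176 ≈ 3.5878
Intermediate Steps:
r(S, b) = 224*b + 2*S*(89 + b) (r(S, b) = 224*b + (2*S)*(89 + b) = 224*b + 2*S*(89 + b))
46252/r(79, z(-12)) + h/(15347 - 1*(-16317)) = 46252/(178*79 + 224*5 + 2*79*5) + 21910/(15347 - 1*(-16317)) = 46252/(14062 + 1120 + 790) + 21910/(15347 + 16317) = 46252/15972 + 21910/31664 = 46252*(1/15972) + 21910*(1/31664) = 11563/3993 + 10955/15832 = 226808731/63217176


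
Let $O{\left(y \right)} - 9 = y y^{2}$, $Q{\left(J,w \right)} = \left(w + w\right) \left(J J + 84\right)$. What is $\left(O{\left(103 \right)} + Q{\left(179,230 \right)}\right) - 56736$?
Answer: $15813500$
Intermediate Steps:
$Q{\left(J,w \right)} = 2 w \left(84 + J^{2}\right)$ ($Q{\left(J,w \right)} = 2 w \left(J^{2} + 84\right) = 2 w \left(84 + J^{2}\right)$)
$O{\left(y \right)} = 9 + y^{3}$ ($O{\left(y \right)} = 9 + y y^{2} = 9 + y^{3}$)
$\left(O{\left(103 \right)} + Q{\left(179,230 \right)}\right) - 56736 = \left(\left(9 + 103^{3}\right) + 2 \cdot 230 \left(84 + 179^{2}\right)\right) - 56736 = \left(\left(9 + 1092727\right) + 2 \cdot 230 \left(84 + 32041\right)\right) - 56736 = \left(1092736 + 2 \cdot 230 \cdot 32125\right) - 56736 = \left(1092736 + 14777500\right) - 56736 = 15870236 - 56736 = 15813500$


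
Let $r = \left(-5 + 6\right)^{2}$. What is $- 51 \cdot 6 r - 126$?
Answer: $-432$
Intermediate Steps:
$r = 1$ ($r = 1^{2} = 1$)
$- 51 \cdot 6 r - 126 = - 51 \cdot 6 \cdot 1 - 126 = \left(-51\right) 6 - 126 = -306 - 126 = -432$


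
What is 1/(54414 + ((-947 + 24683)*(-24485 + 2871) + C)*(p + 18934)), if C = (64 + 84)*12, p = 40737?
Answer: -1/30612901371474 ≈ -3.2666e-14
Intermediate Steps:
C = 1776 (C = 148*12 = 1776)
1/(54414 + ((-947 + 24683)*(-24485 + 2871) + C)*(p + 18934)) = 1/(54414 + ((-947 + 24683)*(-24485 + 2871) + 1776)*(40737 + 18934)) = 1/(54414 + (23736*(-21614) + 1776)*59671) = 1/(54414 + (-513029904 + 1776)*59671) = 1/(54414 - 513028128*59671) = 1/(54414 - 30612901425888) = 1/(-30612901371474) = -1/30612901371474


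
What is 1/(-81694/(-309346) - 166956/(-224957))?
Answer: 34794774061/35012403967 ≈ 0.99378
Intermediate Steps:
1/(-81694/(-309346) - 166956/(-224957)) = 1/(-81694*(-1/309346) - 166956*(-1/224957)) = 1/(40847/154673 + 166956/224957) = 1/(35012403967/34794774061) = 34794774061/35012403967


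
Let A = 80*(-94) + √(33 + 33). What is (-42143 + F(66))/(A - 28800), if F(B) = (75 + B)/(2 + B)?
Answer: 13009746820/11212709839 + 2865583*√66/89701678712 ≈ 1.1605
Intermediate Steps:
F(B) = (75 + B)/(2 + B)
A = -7520 + √66 ≈ -7511.9
(-42143 + F(66))/(A - 28800) = (-42143 + (75 + 66)/(2 + 66))/((-7520 + √66) - 28800) = (-42143 + 141/68)/(-36320 + √66) = -2865583/(68*(-36320 + √66))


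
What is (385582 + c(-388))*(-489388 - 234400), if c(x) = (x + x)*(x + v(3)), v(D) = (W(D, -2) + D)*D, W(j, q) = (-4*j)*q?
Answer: -451509087432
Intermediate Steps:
W(j, q) = -4*j*q
v(D) = 9*D**2 (v(D) = (-4*D*(-2) + D)*D = (8*D + D)*D = (9*D)*D = 9*D**2)
c(x) = 2*x*(81 + x) (c(x) = (x + x)*(x + 9*3**2) = (2*x)*(x + 9*9) = (2*x)*(x + 81) = (2*x)*(81 + x) = 2*x*(81 + x))
(385582 + c(-388))*(-489388 - 234400) = (385582 + 2*(-388)*(81 - 388))*(-489388 - 234400) = (385582 + 2*(-388)*(-307))*(-723788) = (385582 + 238232)*(-723788) = 623814*(-723788) = -451509087432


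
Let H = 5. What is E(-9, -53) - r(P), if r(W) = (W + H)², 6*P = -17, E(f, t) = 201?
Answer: 7067/36 ≈ 196.31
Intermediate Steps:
P = -17/6 (P = (⅙)*(-17) = -17/6 ≈ -2.8333)
r(W) = (5 + W)² (r(W) = (W + 5)² = (5 + W)²)
E(-9, -53) - r(P) = 201 - (5 - 17/6)² = 201 - (13/6)² = 201 - 1*169/36 = 201 - 169/36 = 7067/36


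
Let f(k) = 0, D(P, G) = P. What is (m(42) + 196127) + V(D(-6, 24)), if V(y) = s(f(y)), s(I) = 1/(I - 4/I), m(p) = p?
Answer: 196169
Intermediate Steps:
V(y) = 0 (V(y) = 0/(-4 + 0²) = 0/(-4 + 0) = 0/(-4) = 0*(-¼) = 0)
(m(42) + 196127) + V(D(-6, 24)) = (42 + 196127) + 0 = 196169 + 0 = 196169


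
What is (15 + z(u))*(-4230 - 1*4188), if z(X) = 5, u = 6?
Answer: -168360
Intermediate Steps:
(15 + z(u))*(-4230 - 1*4188) = (15 + 5)*(-4230 - 1*4188) = 20*(-4230 - 4188) = 20*(-8418) = -168360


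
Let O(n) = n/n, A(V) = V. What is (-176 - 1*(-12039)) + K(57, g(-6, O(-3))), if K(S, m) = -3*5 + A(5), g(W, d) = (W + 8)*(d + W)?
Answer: 11853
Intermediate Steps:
O(n) = 1
g(W, d) = (8 + W)*(W + d)
K(S, m) = -10 (K(S, m) = -3*5 + 5 = -15 + 5 = -10)
(-176 - 1*(-12039)) + K(57, g(-6, O(-3))) = (-176 - 1*(-12039)) - 10 = (-176 + 12039) - 10 = 11863 - 10 = 11853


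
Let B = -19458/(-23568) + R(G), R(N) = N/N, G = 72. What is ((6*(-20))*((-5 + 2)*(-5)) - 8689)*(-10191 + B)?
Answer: 419802054653/3928 ≈ 1.0687e+8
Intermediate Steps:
R(N) = 1
B = 7171/3928 (B = -19458/(-23568) + 1 = -19458*(-1/23568) + 1 = 3243/3928 + 1 = 7171/3928 ≈ 1.8256)
((6*(-20))*((-5 + 2)*(-5)) - 8689)*(-10191 + B) = ((6*(-20))*((-5 + 2)*(-5)) - 8689)*(-10191 + 7171/3928) = (-(-360)*(-5) - 8689)*(-40023077/3928) = (-120*15 - 8689)*(-40023077/3928) = (-1800 - 8689)*(-40023077/3928) = -10489*(-40023077/3928) = 419802054653/3928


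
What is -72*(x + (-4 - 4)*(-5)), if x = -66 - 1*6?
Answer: 2304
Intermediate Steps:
x = -72 (x = -66 - 6 = -72)
-72*(x + (-4 - 4)*(-5)) = -72*(-72 + (-4 - 4)*(-5)) = -72*(-72 - 8*(-5)) = -72*(-72 + 40) = -72*(-32) = 2304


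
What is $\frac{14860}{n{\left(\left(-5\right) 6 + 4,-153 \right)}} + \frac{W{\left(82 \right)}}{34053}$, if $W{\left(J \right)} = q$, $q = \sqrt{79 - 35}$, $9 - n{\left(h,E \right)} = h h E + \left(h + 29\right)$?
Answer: $\frac{7430}{51717} + \frac{2 \sqrt{11}}{34053} \approx 0.14386$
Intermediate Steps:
$n{\left(h,E \right)} = -20 - h - E h^{2}$ ($n{\left(h,E \right)} = 9 - \left(h h E + \left(h + 29\right)\right) = 9 - \left(h^{2} E + \left(29 + h\right)\right) = 9 - \left(E h^{2} + \left(29 + h\right)\right) = 9 - \left(29 + h + E h^{2}\right) = -20 - h - E h^{2}$)
$q = 2 \sqrt{11}$ ($q = \sqrt{44} = 2 \sqrt{11} \approx 6.6332$)
$W{\left(J \right)} = 2 \sqrt{11}$
$\frac{14860}{n{\left(\left(-5\right) 6 + 4,-153 \right)}} + \frac{W{\left(82 \right)}}{34053} = \frac{14860}{-20 - \left(\left(-5\right) 6 + 4\right) - - 153 \left(\left(-5\right) 6 + 4\right)^{2}} + \frac{2 \sqrt{11}}{34053} = \frac{14860}{-20 - \left(-30 + 4\right) - - 153 \left(-30 + 4\right)^{2}} + 2 \sqrt{11} \cdot \frac{1}{34053} = \frac{14860}{-20 - -26 - - 153 \left(-26\right)^{2}} + \frac{2 \sqrt{11}}{34053} = \frac{14860}{-20 + 26 - \left(-153\right) 676} + \frac{2 \sqrt{11}}{34053} = \frac{14860}{-20 + 26 + 103428} + \frac{2 \sqrt{11}}{34053} = \frac{14860}{103434} + \frac{2 \sqrt{11}}{34053} = 14860 \cdot \frac{1}{103434} + \frac{2 \sqrt{11}}{34053} = \frac{7430}{51717} + \frac{2 \sqrt{11}}{34053}$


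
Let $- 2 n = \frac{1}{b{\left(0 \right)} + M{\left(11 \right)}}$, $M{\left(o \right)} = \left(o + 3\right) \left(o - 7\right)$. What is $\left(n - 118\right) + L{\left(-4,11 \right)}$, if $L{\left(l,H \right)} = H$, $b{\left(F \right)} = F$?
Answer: $- \frac{11985}{112} \approx -107.01$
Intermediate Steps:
$M{\left(o \right)} = \left(-7 + o\right) \left(3 + o\right)$ ($M{\left(o \right)} = \left(3 + o\right) \left(-7 + o\right) = \left(-7 + o\right) \left(3 + o\right)$)
$n = - \frac{1}{112}$ ($n = - \frac{1}{2 \left(0 - \left(65 - 121\right)\right)} = - \frac{1}{2 \left(0 - -56\right)} = - \frac{1}{2 \left(0 + 56\right)} = - \frac{1}{2 \cdot 56} = \left(- \frac{1}{2}\right) \frac{1}{56} = - \frac{1}{112} \approx -0.0089286$)
$\left(n - 118\right) + L{\left(-4,11 \right)} = \left(- \frac{1}{112} - 118\right) + 11 = - \frac{13217}{112} + 11 = - \frac{11985}{112}$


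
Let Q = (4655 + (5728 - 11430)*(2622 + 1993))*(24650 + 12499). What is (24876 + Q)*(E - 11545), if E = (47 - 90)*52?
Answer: 13469452261851519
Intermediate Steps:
E = -2236 (E = -43*52 = -2236)
Q = -977392976175 (Q = (4655 - 5702*4615)*37149 = (4655 - 26314730)*37149 = -26310075*37149 = -977392976175)
(24876 + Q)*(E - 11545) = (24876 - 977392976175)*(-2236 - 11545) = -977392951299*(-13781) = 13469452261851519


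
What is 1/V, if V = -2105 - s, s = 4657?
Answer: -1/6762 ≈ -0.00014789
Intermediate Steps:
V = -6762 (V = -2105 - 1*4657 = -2105 - 4657 = -6762)
1/V = 1/(-6762) = -1/6762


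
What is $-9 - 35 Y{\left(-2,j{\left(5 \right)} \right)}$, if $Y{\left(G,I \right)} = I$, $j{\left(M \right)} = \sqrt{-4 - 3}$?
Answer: $-9 - 35 i \sqrt{7} \approx -9.0 - 92.601 i$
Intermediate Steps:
$j{\left(M \right)} = i \sqrt{7}$ ($j{\left(M \right)} = \sqrt{-7} = i \sqrt{7}$)
$-9 - 35 Y{\left(-2,j{\left(5 \right)} \right)} = -9 - 35 i \sqrt{7}$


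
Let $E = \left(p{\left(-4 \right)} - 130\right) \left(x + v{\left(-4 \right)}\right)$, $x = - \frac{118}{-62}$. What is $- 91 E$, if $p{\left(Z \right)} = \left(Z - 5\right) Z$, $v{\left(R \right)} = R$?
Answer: $- \frac{556010}{31} \approx -17936.0$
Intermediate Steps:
$p{\left(Z \right)} = Z \left(-5 + Z\right)$ ($p{\left(Z \right)} = \left(Z - 5\right) Z = \left(-5 + Z\right) Z = Z \left(-5 + Z\right)$)
$x = \frac{59}{31}$ ($x = \left(-118\right) \left(- \frac{1}{62}\right) = \frac{59}{31} \approx 1.9032$)
$E = \frac{6110}{31}$ ($E = \left(- 4 \left(-5 - 4\right) - 130\right) \left(\frac{59}{31} - 4\right) = \left(\left(-4\right) \left(-9\right) - 130\right) \left(- \frac{65}{31}\right) = \left(36 - 130\right) \left(- \frac{65}{31}\right) = \left(-94\right) \left(- \frac{65}{31}\right) = \frac{6110}{31} \approx 197.1$)
$- 91 E = \left(-91\right) \frac{6110}{31} = - \frac{556010}{31}$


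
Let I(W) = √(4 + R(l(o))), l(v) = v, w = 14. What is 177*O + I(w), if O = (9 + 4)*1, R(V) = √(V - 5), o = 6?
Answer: 2301 + √5 ≈ 2303.2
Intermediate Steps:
R(V) = √(-5 + V)
O = 13 (O = 13*1 = 13)
I(W) = √5 (I(W) = √(4 + √(-5 + 6)) = √(4 + √1) = √(4 + 1) = √5)
177*O + I(w) = 177*13 + √5 = 2301 + √5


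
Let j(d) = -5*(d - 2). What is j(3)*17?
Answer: -85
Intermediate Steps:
j(d) = 10 - 5*d (j(d) = -5*(-2 + d) = 10 - 5*d)
j(3)*17 = (10 - 5*3)*17 = (10 - 15)*17 = -5*17 = -85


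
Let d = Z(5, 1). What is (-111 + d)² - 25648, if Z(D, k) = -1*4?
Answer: -12423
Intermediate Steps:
Z(D, k) = -4
d = -4
(-111 + d)² - 25648 = (-111 - 4)² - 25648 = (-115)² - 25648 = 13225 - 25648 = -12423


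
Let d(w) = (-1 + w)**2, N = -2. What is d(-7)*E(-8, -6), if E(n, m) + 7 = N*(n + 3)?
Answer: 192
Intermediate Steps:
E(n, m) = -13 - 2*n (E(n, m) = -7 - 2*(n + 3) = -7 - 2*(3 + n) = -7 + (-6 - 2*n) = -13 - 2*n)
d(-7)*E(-8, -6) = (-1 - 7)**2*(-13 - 2*(-8)) = (-8)**2*(-13 + 16) = 64*3 = 192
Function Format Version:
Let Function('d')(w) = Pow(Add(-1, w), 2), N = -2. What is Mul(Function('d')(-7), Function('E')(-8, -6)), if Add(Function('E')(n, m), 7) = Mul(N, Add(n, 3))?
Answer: 192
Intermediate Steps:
Function('E')(n, m) = Add(-13, Mul(-2, n)) (Function('E')(n, m) = Add(-7, Mul(-2, Add(n, 3))) = Add(-7, Mul(-2, Add(3, n))) = Add(-7, Add(-6, Mul(-2, n))) = Add(-13, Mul(-2, n)))
Mul(Function('d')(-7), Function('E')(-8, -6)) = Mul(Pow(Add(-1, -7), 2), Add(-13, Mul(-2, -8))) = Mul(Pow(-8, 2), Add(-13, 16)) = Mul(64, 3) = 192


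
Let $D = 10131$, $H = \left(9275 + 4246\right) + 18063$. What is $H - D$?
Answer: $21453$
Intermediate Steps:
$H = 31584$ ($H = 13521 + 18063 = 31584$)
$H - D = 31584 - 10131 = 21453$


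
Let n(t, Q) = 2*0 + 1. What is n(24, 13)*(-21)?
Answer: -21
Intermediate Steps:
n(t, Q) = 1 (n(t, Q) = 0 + 1 = 1)
n(24, 13)*(-21) = 1*(-21) = -21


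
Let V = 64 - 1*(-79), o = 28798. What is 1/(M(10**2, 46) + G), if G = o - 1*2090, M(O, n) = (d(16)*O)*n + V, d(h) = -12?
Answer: -1/28349 ≈ -3.5275e-5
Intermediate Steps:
V = 143 (V = 64 + 79 = 143)
M(O, n) = 143 - 12*O*n (M(O, n) = (-12*O)*n + 143 = -12*O*n + 143 = 143 - 12*O*n)
G = 26708 (G = 28798 - 1*2090 = 28798 - 2090 = 26708)
1/(M(10**2, 46) + G) = 1/((143 - 12*10**2*46) + 26708) = 1/((143 - 12*100*46) + 26708) = 1/((143 - 55200) + 26708) = 1/(-55057 + 26708) = 1/(-28349) = -1/28349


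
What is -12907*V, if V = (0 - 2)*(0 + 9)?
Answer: 232326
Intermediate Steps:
V = -18 (V = -2*9 = -18)
-12907*V = -12907*(-18) = 232326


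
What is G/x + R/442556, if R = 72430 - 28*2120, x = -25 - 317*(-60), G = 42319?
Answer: 9488396007/4203175610 ≈ 2.2574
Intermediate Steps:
x = 18995 (x = -25 + 19020 = 18995)
R = 13070 (R = 72430 - 1*59360 = 72430 - 59360 = 13070)
G/x + R/442556 = 42319/18995 + 13070/442556 = 42319*(1/18995) + 13070*(1/442556) = 42319/18995 + 6535/221278 = 9488396007/4203175610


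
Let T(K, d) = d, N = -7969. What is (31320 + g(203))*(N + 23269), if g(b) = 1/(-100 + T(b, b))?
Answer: 49357203300/103 ≈ 4.7920e+8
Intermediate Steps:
g(b) = 1/(-100 + b)
(31320 + g(203))*(N + 23269) = (31320 + 1/(-100 + 203))*(-7969 + 23269) = (31320 + 1/103)*15300 = (3225961/103)*15300 = 49357203300/103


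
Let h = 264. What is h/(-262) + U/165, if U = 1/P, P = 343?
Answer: -7470409/7413945 ≈ -1.0076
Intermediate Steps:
U = 1/343 ≈ 0.0029155
h/(-262) + U/165 = 264/(-262) + (1/343)/165 = 264*(-1/262) + (1/343)*(1/165) = -132/131 + 1/56595 = -7470409/7413945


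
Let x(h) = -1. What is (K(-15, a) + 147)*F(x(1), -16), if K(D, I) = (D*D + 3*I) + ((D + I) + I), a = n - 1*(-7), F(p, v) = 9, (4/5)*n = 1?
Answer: 14337/4 ≈ 3584.3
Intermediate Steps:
n = 5/4 (n = (5/4)*1 = 5/4 ≈ 1.2500)
a = 33/4 (a = 5/4 - 1*(-7) = 5/4 + 7 = 33/4 ≈ 8.2500)
K(D, I) = D + D**2 + 5*I (K(D, I) = (D**2 + 3*I) + (D + 2*I) = D + D**2 + 5*I)
(K(-15, a) + 147)*F(x(1), -16) = ((-15 + (-15)**2 + 5*(33/4)) + 147)*9 = ((-15 + 225 + 165/4) + 147)*9 = (1005/4 + 147)*9 = (1593/4)*9 = 14337/4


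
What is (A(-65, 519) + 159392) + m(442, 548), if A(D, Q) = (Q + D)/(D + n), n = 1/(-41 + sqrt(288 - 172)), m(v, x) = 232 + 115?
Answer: 264254900555/1654364 + 227*sqrt(29)/1654364 ≈ 1.5973e+5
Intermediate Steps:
m(v, x) = 347
n = 1/(-41 + 2*sqrt(29)) (n = 1/(-41 + sqrt(116)) = 1/(-41 + 2*sqrt(29)) ≈ -0.033080)
A(D, Q) = (D + Q)/(-41/1565 + D - 2*sqrt(29)/1565) (A(D, Q) = (Q + D)/(D + (-41/1565 - 2*sqrt(29)/1565)) = (D + Q)/(-41/1565 + D - 2*sqrt(29)/1565))
(A(-65, 519) + 159392) + m(442, 548) = (1565*(-65 + 519)/(-41 - 2*sqrt(29) + 1565*(-65)) + 159392) + 347 = (1565*454/(-41 - 2*sqrt(29) - 101725) + 159392) + 347 = (1565*454/(-101766 - 2*sqrt(29)) + 159392) + 347 = (710510/(-101766 - 2*sqrt(29)) + 159392) + 347 = (159392 + 710510/(-101766 - 2*sqrt(29))) + 347 = 159739 + 710510/(-101766 - 2*sqrt(29))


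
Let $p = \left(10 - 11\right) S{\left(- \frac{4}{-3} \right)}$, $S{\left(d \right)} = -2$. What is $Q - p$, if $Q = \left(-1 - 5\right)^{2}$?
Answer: $34$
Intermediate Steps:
$Q = 36$ ($Q = \left(-6\right)^{2} = 36$)
$p = 2$ ($p = \left(10 - 11\right) \left(-2\right) = \left(-1\right) \left(-2\right) = 2$)
$Q - p = 36 - 2 = 34$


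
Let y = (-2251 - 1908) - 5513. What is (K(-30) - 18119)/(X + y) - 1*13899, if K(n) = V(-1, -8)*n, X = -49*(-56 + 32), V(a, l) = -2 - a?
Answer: -118067815/8496 ≈ -13897.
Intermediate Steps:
X = 1176 (X = -49*(-24) = 1176)
y = -9672 (y = -4159 - 5513 = -9672)
K(n) = -n (K(n) = (-2 - 1*(-1))*n = (-2 + 1)*n = -n)
(K(-30) - 18119)/(X + y) - 1*13899 = (-1*(-30) - 18119)/(1176 - 9672) - 1*13899 = (30 - 18119)/(-8496) - 13899 = -18089*(-1/8496) - 13899 = 18089/8496 - 13899 = -118067815/8496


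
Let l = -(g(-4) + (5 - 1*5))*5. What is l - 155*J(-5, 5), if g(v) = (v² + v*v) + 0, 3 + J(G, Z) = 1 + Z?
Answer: -625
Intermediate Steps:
J(G, Z) = -2 + Z (J(G, Z) = -3 + (1 + Z) = -2 + Z)
g(v) = 2*v² (g(v) = (v² + v²) + 0 = 2*v² + 0 = 2*v²)
l = -160 (l = -(2*(-4)² + (5 - 1*5))*5 = -(2*16 + (5 - 5))*5 = -(32 + 0)*5 = -32*5 = -1*160 = -160)
l - 155*J(-5, 5) = -160 - 155*(-2 + 5) = -160 - 155*3 = -160 - 465 = -625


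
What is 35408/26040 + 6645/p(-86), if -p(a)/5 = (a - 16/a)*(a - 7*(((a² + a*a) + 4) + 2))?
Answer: 37621752671/27671093520 ≈ 1.3596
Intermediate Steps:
p(a) = -5*(a - 16/a)*(-42 + a - 14*a²) (p(a) = -5*(a - 16/a)*(a - 7*(((a² + a*a) + 4) + 2)) = -5*(a - 16/a)*(a - 7*(((a² + a²) + 4) + 2)) = -5*(a - 16/a)*(a - 7*((2*a² + 4) + 2)) = -5*(a - 16/a)*(a - 7*((4 + 2*a²) + 2)) = -5*(a - 16/a)*(a - 7*(6 + 2*a²)) = -5*(a - 16/a)*(a + (-42 - 14*a²)) = -5*(a - 16/a)*(-42 + a - 14*a²))
35408/26040 + 6645/p(-86) = 35408/26040 + 6645/(80 - 3360/(-86) - 910*(-86) - 5*(-86)² + 70*(-86)³) = 35408*(1/26040) + 6645/(80 - 3360*(-1/86) + 78260 - 5*7396 + 70*(-636056)) = 4426/3255 + 6645/(80 + 1680/43 + 78260 - 36980 - 44523920) = 4426/3255 + 6645/(-1912748400/43) = 4426/3255 + 6645*(-43/1912748400) = 4426/3255 - 19049/127516560 = 37621752671/27671093520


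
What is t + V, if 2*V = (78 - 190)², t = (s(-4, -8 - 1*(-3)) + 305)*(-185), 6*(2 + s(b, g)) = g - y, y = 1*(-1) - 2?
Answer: -149164/3 ≈ -49721.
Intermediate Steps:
y = -3 (y = -1 - 2 = -3)
s(b, g) = -3/2 + g/6 (s(b, g) = -2 + (g - 1*(-3))/6 = -2 + (g + 3)/6 = -2 + (3 + g)/6 = -2 + (½ + g/6) = -3/2 + g/6)
t = -167980/3 (t = ((-3/2 + (-8 - 1*(-3))/6) + 305)*(-185) = ((-3/2 + (-8 + 3)/6) + 305)*(-185) = ((-3/2 + (⅙)*(-5)) + 305)*(-185) = ((-3/2 - ⅚) + 305)*(-185) = (-7/3 + 305)*(-185) = (908/3)*(-185) = -167980/3 ≈ -55993.)
V = 6272 (V = (78 - 190)²/2 = (½)*(-112)² = (½)*12544 = 6272)
t + V = -167980/3 + 6272 = -149164/3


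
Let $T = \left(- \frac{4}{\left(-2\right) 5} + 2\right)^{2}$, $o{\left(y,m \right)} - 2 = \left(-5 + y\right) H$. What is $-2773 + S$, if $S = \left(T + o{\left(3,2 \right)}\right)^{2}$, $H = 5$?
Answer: $- \frac{1729989}{625} \approx -2768.0$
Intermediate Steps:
$o{\left(y,m \right)} = -23 + 5 y$ ($o{\left(y,m \right)} = 2 + \left(-5 + y\right) 5 = 2 + \left(-25 + 5 y\right) = -23 + 5 y$)
$T = \frac{144}{25}$ ($T = \left(- \frac{4}{-10} + 2\right)^{2} = \left(\left(-4\right) \left(- \frac{1}{10}\right) + 2\right)^{2} = \left(\frac{2}{5} + 2\right)^{2} = \left(\frac{12}{5}\right)^{2} = \frac{144}{25} \approx 5.76$)
$S = \frac{3136}{625}$ ($S = \left(\frac{144}{25} + \left(-23 + 5 \cdot 3\right)\right)^{2} = \left(\frac{144}{25} + \left(-23 + 15\right)\right)^{2} = \left(\frac{144}{25} - 8\right)^{2} = \left(- \frac{56}{25}\right)^{2} = \frac{3136}{625} \approx 5.0176$)
$-2773 + S = -2773 + \frac{3136}{625} = - \frac{1729989}{625}$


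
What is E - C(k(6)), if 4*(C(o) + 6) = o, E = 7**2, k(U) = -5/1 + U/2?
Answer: 111/2 ≈ 55.500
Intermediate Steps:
k(U) = -5 + U/2 (k(U) = -5*1 + U*(1/2) = -5 + U/2)
E = 49
C(o) = -6 + o/4
E - C(k(6)) = 49 - (-6 + (-5 + (1/2)*6)/4) = 49 - (-6 + (-5 + 3)/4) = 49 - (-6 + (1/4)*(-2)) = 49 - (-6 - 1/2) = 49 - 1*(-13/2) = 49 + 13/2 = 111/2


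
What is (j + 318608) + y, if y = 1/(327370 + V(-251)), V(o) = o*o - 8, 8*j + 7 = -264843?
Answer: 445797278545/1561452 ≈ 2.8550e+5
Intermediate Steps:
j = -132425/4 (j = -7/8 + (⅛)*(-264843) = -7/8 - 264843/8 = -132425/4 ≈ -33106.)
V(o) = -8 + o² (V(o) = o² - 8 = -8 + o²)
y = 1/390363 (y = 1/(327370 + (-8 + (-251)²)) = 1/(327370 + (-8 + 63001)) = 1/(327370 + 62993) = 1/390363 ≈ 2.5617e-6)
(j + 318608) + y = (-132425/4 + 318608) + 1/390363 = 1142007/4 + 1/390363 = 445797278545/1561452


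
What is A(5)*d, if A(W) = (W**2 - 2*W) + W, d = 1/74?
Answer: 10/37 ≈ 0.27027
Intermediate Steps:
d = 1/74 ≈ 0.013514
A(W) = W**2 - W
A(5)*d = (5*(-1 + 5))*(1/74) = (5*4)*(1/74) = 20*(1/74) = 10/37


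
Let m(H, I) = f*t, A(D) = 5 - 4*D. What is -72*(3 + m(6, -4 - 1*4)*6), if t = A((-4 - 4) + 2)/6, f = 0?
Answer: -216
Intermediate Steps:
t = 29/6 (t = (5 - 4*((-4 - 4) + 2))/6 = (5 - 4*(-8 + 2))*(⅙) = (5 - 4*(-6))*(⅙) = (5 + 24)*(⅙) = 29*(⅙) = 29/6 ≈ 4.8333)
m(H, I) = 0 (m(H, I) = 0*(29/6) = 0)
-72*(3 + m(6, -4 - 1*4)*6) = -72*(3 + 0*6) = -72*(3 + 0) = -72*3 = -216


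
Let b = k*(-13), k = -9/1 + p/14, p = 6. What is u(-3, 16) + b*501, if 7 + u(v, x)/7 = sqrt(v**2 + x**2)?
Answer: 390437/7 + 7*sqrt(265) ≈ 55891.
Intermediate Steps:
k = -60/7 (k = -9/1 + 6/14 = -9*1 + 6*(1/14) = -9 + 3/7 = -60/7 ≈ -8.5714)
u(v, x) = -49 + 7*sqrt(v**2 + x**2)
b = 780/7 (b = -60/7*(-13) = 780/7 ≈ 111.43)
u(-3, 16) + b*501 = (-49 + 7*sqrt((-3)**2 + 16**2)) + (780/7)*501 = (-49 + 7*sqrt(9 + 256)) + 390780/7 = (-49 + 7*sqrt(265)) + 390780/7 = 390437/7 + 7*sqrt(265)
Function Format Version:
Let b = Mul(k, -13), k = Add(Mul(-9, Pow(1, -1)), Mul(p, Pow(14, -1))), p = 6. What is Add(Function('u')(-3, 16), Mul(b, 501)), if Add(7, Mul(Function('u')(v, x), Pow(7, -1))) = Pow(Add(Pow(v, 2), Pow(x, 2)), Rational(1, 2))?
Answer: Add(Rational(390437, 7), Mul(7, Pow(265, Rational(1, 2)))) ≈ 55891.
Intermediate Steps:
k = Rational(-60, 7) (k = Add(Mul(-9, Pow(1, -1)), Mul(6, Pow(14, -1))) = Add(Mul(-9, 1), Mul(6, Rational(1, 14))) = Add(-9, Rational(3, 7)) = Rational(-60, 7) ≈ -8.5714)
Function('u')(v, x) = Add(-49, Mul(7, Pow(Add(Pow(v, 2), Pow(x, 2)), Rational(1, 2))))
b = Rational(780, 7) (b = Mul(Rational(-60, 7), -13) = Rational(780, 7) ≈ 111.43)
Add(Function('u')(-3, 16), Mul(b, 501)) = Add(Add(-49, Mul(7, Pow(Add(Pow(-3, 2), Pow(16, 2)), Rational(1, 2)))), Mul(Rational(780, 7), 501)) = Add(Add(-49, Mul(7, Pow(Add(9, 256), Rational(1, 2)))), Rational(390780, 7)) = Add(Add(-49, Mul(7, Pow(265, Rational(1, 2)))), Rational(390780, 7)) = Add(Rational(390437, 7), Mul(7, Pow(265, Rational(1, 2))))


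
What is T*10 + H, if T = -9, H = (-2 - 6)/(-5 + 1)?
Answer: -88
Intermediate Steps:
H = 2 (H = -8/(-4) = -8*(-1/4) = 2)
T*10 + H = -9*10 + 2 = -90 + 2 = -88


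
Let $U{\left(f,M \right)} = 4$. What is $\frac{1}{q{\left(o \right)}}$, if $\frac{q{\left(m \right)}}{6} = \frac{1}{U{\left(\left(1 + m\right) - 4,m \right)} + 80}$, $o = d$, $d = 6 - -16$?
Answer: $14$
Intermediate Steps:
$d = 22$ ($d = 6 + 16 = 22$)
$o = 22$
$q{\left(m \right)} = \frac{1}{14}$ ($q{\left(m \right)} = \frac{6}{4 + 80} = \frac{6}{84} = 6 \cdot \frac{1}{84} = \frac{1}{14}$)
$\frac{1}{q{\left(o \right)}} = \frac{1}{\frac{1}{14}} = 14$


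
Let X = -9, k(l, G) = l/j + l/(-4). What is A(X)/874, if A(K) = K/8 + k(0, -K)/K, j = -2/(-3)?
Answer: -9/6992 ≈ -0.0012872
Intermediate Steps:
j = ⅔ (j = -2*(-⅓) = ⅔ ≈ 0.66667)
k(l, G) = 5*l/4 (k(l, G) = l/(⅔) + l/(-4) = l*(3/2) + l*(-¼) = 3*l/2 - l/4 = 5*l/4)
A(K) = K/8 (A(K) = K/8 + ((5/4)*0)/K = K*(⅛) + 0/K = K/8 + 0 = K/8)
A(X)/874 = ((⅛)*(-9))/874 = -9/8*1/874 = -9/6992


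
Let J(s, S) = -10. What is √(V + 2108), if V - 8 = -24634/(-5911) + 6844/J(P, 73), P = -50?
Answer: 2*√313535015485/29555 ≈ 37.892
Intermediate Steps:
V = -19867832/29555 (V = 8 + (-24634/(-5911) + 6844/(-10)) = 8 + (-24634*(-1/5911) + 6844*(-⅒)) = 8 + (24634/5911 - 3422/5) = 8 - 20104272/29555 = -19867832/29555 ≈ -672.23)
√(V + 2108) = √(-19867832/29555 + 2108) = √(42434108/29555) = 2*√313535015485/29555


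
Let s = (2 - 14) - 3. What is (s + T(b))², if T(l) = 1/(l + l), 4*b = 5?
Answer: 5329/25 ≈ 213.16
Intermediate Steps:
b = 5/4 (b = (¼)*5 = 5/4 ≈ 1.2500)
s = -15 (s = -12 - 3 = -15)
T(l) = 1/(2*l)
(s + T(b))² = (-15 + 1/(2*(5/4)))² = (-15 + (½)*(⅘))² = (-15 + ⅖)² = (-73/5)² = 5329/25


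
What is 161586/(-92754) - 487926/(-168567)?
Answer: 333685573/289541917 ≈ 1.1525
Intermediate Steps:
161586/(-92754) - 487926/(-168567) = 161586*(-1/92754) - 487926*(-1/168567) = -8977/5153 + 162642/56189 = 333685573/289541917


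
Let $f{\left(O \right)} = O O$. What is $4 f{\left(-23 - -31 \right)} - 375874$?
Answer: $-375618$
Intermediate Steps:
$f{\left(O \right)} = O^{2}$
$4 f{\left(-23 - -31 \right)} - 375874 = 4 \left(-23 - -31\right)^{2} - 375874 = 4 \left(-23 + 31\right)^{2} - 375874 = 4 \cdot 8^{2} - 375874 = 4 \cdot 64 - 375874 = 256 - 375874 = -375618$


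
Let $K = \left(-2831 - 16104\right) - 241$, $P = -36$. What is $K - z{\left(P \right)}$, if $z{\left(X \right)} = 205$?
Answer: $-19381$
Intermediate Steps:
$K = -19176$ ($K = -18935 - 241 = -19176$)
$K - z{\left(P \right)} = -19176 - 205 = -19381$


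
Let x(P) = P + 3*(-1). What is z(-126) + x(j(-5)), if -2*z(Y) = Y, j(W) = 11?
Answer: 71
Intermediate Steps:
x(P) = -3 + P (x(P) = P - 3 = -3 + P)
z(Y) = -Y/2
z(-126) + x(j(-5)) = -½*(-126) + (-3 + 11) = 63 + 8 = 71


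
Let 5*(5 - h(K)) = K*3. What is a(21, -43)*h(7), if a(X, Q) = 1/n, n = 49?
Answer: 4/245 ≈ 0.016327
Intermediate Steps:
h(K) = 5 - 3*K/5 (h(K) = 5 - K*3/5 = 5 - 3*K/5)
a(X, Q) = 1/49
a(21, -43)*h(7) = (5 - ⅗*7)/49 = (5 - 21/5)/49 = (1/49)*(⅘) = 4/245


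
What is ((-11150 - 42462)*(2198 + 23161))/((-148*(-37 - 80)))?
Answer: -8715043/111 ≈ -78514.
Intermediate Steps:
((-11150 - 42462)*(2198 + 23161))/((-148*(-37 - 80))) = (-53612*25359)/((-148*(-117))) = -1359546708/17316 = -1359546708*1/17316 = -8715043/111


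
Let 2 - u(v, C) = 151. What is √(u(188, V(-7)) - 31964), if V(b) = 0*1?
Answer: I*√32113 ≈ 179.2*I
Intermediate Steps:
V(b) = 0
u(v, C) = -149 (u(v, C) = 2 - 1*151 = 2 - 151 = -149)
√(u(188, V(-7)) - 31964) = √(-149 - 31964) = √(-32113) = I*√32113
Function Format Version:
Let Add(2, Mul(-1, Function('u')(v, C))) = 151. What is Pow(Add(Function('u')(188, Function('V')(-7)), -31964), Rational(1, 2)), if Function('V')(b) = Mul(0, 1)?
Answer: Mul(I, Pow(32113, Rational(1, 2))) ≈ Mul(179.20, I)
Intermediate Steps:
Function('V')(b) = 0
Function('u')(v, C) = -149 (Function('u')(v, C) = Add(2, Mul(-1, 151)) = Add(2, -151) = -149)
Pow(Add(Function('u')(188, Function('V')(-7)), -31964), Rational(1, 2)) = Pow(Add(-149, -31964), Rational(1, 2)) = Pow(-32113, Rational(1, 2)) = Mul(I, Pow(32113, Rational(1, 2)))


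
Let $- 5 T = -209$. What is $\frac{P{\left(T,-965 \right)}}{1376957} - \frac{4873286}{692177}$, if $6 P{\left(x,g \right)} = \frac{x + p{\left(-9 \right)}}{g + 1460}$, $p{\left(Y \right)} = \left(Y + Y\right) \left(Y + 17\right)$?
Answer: $- \frac{99648033623627147}{14153504786026650} \approx -7.0405$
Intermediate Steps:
$p{\left(Y \right)} = 2 Y \left(17 + Y\right)$
$T = \frac{209}{5}$ ($T = \left(- \frac{1}{5}\right) \left(-209\right) = \frac{209}{5} \approx 41.8$)
$P{\left(x,g \right)} = \frac{-144 + x}{6 \left(1460 + g\right)}$ ($P{\left(x,g \right)} = \frac{\left(x + 2 \left(-9\right) \left(17 - 9\right)\right) \frac{1}{g + 1460}}{6} = \frac{\left(x + 2 \left(-9\right) 8\right) \frac{1}{1460 + g}}{6} = \frac{\left(x - 144\right) \frac{1}{1460 + g}}{6} = \frac{\left(-144 + x\right) \frac{1}{1460 + g}}{6} = \frac{\frac{1}{1460 + g} \left(-144 + x\right)}{6} = \frac{-144 + x}{6 \left(1460 + g\right)}$)
$\frac{P{\left(T,-965 \right)}}{1376957} - \frac{4873286}{692177} = \frac{\frac{1}{6} \frac{1}{1460 - 965} \left(-144 + \frac{209}{5}\right)}{1376957} - \frac{4873286}{692177} = \frac{1}{6} \cdot \frac{1}{495} \left(- \frac{511}{5}\right) \frac{1}{1376957} - \frac{4873286}{692177} = \left(- \frac{511}{14850}\right) \frac{1}{1376957} - \frac{4873286}{692177} = - \frac{511}{20447811450} - \frac{4873286}{692177} = - \frac{99648033623627147}{14153504786026650}$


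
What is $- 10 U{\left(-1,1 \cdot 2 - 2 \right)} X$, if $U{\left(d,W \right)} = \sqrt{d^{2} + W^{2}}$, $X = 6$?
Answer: $-60$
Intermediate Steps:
$U{\left(d,W \right)} = \sqrt{W^{2} + d^{2}}$
$- 10 U{\left(-1,1 \cdot 2 - 2 \right)} X = - 10 \sqrt{\left(1 \cdot 2 - 2\right)^{2} + \left(-1\right)^{2}} \cdot 6 = - 10 \sqrt{\left(2 - 2\right)^{2} + 1} \cdot 6 = - 10 \sqrt{0^{2} + 1} \cdot 6 = - 10 \sqrt{0 + 1} \cdot 6 = - 10 \sqrt{1} \cdot 6 = \left(-10\right) 1 \cdot 6 = \left(-10\right) 6 = -60$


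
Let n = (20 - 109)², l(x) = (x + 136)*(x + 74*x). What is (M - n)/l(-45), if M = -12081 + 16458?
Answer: 3544/307125 ≈ 0.011539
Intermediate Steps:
l(x) = 75*x*(136 + x) (l(x) = (136 + x)*(75*x) = 75*x*(136 + x))
M = 4377
n = 7921 (n = (-89)² = 7921)
(M - n)/l(-45) = (4377 - 1*7921)/((75*(-45)*(136 - 45))) = (4377 - 7921)/((75*(-45)*91)) = -3544/(-307125) = -3544*(-1/307125) = 3544/307125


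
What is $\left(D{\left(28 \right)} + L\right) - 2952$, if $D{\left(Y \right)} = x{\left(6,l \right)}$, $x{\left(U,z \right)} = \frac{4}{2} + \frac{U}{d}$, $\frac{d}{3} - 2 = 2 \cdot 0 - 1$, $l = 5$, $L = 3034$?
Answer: $86$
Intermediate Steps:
$d = 3$ ($d = 6 + 3 \left(2 \cdot 0 - 1\right) = 6 + 3 \left(0 - 1\right) = 6 + 3 \left(-1\right) = 6 - 3 = 3$)
$x{\left(U,z \right)} = 2 + \frac{U}{3}$ ($x{\left(U,z \right)} = \frac{4}{2} + \frac{U}{3} = 4 \cdot \frac{1}{2} + U \frac{1}{3} = 2 + \frac{U}{3}$)
$D{\left(Y \right)} = 4$ ($D{\left(Y \right)} = 2 + \frac{1}{3} \cdot 6 = 2 + 2 = 4$)
$\left(D{\left(28 \right)} + L\right) - 2952 = \left(4 + 3034\right) - 2952 = 3038 - 2952 = 86$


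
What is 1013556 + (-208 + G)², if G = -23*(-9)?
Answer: 1013557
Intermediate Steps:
G = 207
1013556 + (-208 + G)² = 1013556 + (-208 + 207)² = 1013556 + (-1)² = 1013556 + 1 = 1013557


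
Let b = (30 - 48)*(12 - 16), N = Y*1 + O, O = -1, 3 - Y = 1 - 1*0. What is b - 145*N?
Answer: -73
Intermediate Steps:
Y = 2 (Y = 3 - (1 - 1*0) = 3 - (1 + 0) = 3 - 1*1 = 3 - 1 = 2)
N = 1 (N = 2*1 - 1 = 2 - 1 = 1)
b = 72 (b = -18*(-4) = 72)
b - 145*N = 72 - 145*1 = 72 - 145 = -73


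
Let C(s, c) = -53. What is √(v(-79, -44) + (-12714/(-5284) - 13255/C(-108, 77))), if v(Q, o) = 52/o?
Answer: √596248719964458/1540286 ≈ 15.853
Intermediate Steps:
√(v(-79, -44) + (-12714/(-5284) - 13255/C(-108, 77))) = √(52/(-44) + (-12714/(-5284) - 13255/(-53))) = √(52*(-1/44) + (-12714*(-1/5284) - 13255*(-1/53))) = √(-13/11 + (6357/2642 + 13255/53)) = √(-13/11 + 35356631/140026) = √(387102603/1540286) = √596248719964458/1540286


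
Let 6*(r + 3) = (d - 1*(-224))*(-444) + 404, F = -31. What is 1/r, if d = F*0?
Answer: -3/49535 ≈ -6.0563e-5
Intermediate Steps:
d = 0 (d = -31*0 = 0)
r = -49535/3 (r = -3 + ((0 - 1*(-224))*(-444) + 404)/6 = -3 + ((0 + 224)*(-444) + 404)/6 = -3 + (224*(-444) + 404)/6 = -3 + (-99456 + 404)/6 = -3 + (1/6)*(-99052) = -3 - 49526/3 = -49535/3 ≈ -16512.)
1/r = 1/(-49535/3) = -3/49535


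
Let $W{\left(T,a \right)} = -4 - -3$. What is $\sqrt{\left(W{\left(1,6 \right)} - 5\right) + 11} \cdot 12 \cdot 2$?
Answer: $24 \sqrt{5} \approx 53.666$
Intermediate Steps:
$W{\left(T,a \right)} = -1$ ($W{\left(T,a \right)} = -4 + 3 = -1$)
$\sqrt{\left(W{\left(1,6 \right)} - 5\right) + 11} \cdot 12 \cdot 2 = \sqrt{\left(-1 - 5\right) + 11} \cdot 12 \cdot 2 = \sqrt{-6 + 11} \cdot 12 \cdot 2 = \sqrt{5} \cdot 12 \cdot 2 = 12 \sqrt{5} \cdot 2 = 24 \sqrt{5}$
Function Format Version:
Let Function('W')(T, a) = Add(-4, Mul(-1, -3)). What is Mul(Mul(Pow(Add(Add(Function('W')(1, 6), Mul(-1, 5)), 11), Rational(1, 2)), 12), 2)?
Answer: Mul(24, Pow(5, Rational(1, 2))) ≈ 53.666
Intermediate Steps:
Function('W')(T, a) = -1 (Function('W')(T, a) = Add(-4, 3) = -1)
Mul(Mul(Pow(Add(Add(Function('W')(1, 6), Mul(-1, 5)), 11), Rational(1, 2)), 12), 2) = Mul(Mul(Pow(Add(Add(-1, Mul(-1, 5)), 11), Rational(1, 2)), 12), 2) = Mul(Mul(Pow(Add(Add(-1, -5), 11), Rational(1, 2)), 12), 2) = Mul(Mul(Pow(Add(-6, 11), Rational(1, 2)), 12), 2) = Mul(Mul(Pow(5, Rational(1, 2)), 12), 2) = Mul(Mul(12, Pow(5, Rational(1, 2))), 2) = Mul(24, Pow(5, Rational(1, 2)))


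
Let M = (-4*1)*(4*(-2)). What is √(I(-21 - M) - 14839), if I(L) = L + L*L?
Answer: I*√12083 ≈ 109.92*I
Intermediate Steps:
M = 32 (M = -4*(-8) = 32)
I(L) = L + L²
√(I(-21 - M) - 14839) = √((-21 - 1*32)*(1 + (-21 - 1*32)) - 14839) = √((-21 - 32)*(1 + (-21 - 32)) - 14839) = √(-53*(1 - 53) - 14839) = √(-53*(-52) - 14839) = √(2756 - 14839) = √(-12083) = I*√12083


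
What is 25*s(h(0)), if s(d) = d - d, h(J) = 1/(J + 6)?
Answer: 0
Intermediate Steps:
h(J) = 1/(6 + J)
s(d) = 0
25*s(h(0)) = 25*0 = 0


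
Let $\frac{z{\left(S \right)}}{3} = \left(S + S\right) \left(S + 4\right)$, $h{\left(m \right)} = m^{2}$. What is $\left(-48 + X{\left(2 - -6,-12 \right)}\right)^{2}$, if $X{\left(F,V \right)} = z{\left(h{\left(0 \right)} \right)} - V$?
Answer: $1296$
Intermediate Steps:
$z{\left(S \right)} = 6 S \left(4 + S\right)$ ($z{\left(S \right)} = 3 \left(S + S\right) \left(S + 4\right) = 3 \cdot 2 S \left(4 + S\right) = 6 S \left(4 + S\right)$)
$X{\left(F,V \right)} = - V$ ($X{\left(F,V \right)} = 6 \cdot 0^{2} \left(4 + 0^{2}\right) - V = 6 \cdot 0 \left(4 + 0\right) - V = 6 \cdot 0 \cdot 4 - V = 0 - V = - V$)
$\left(-48 + X{\left(2 - -6,-12 \right)}\right)^{2} = \left(-48 - -12\right)^{2} = \left(-48 + 12\right)^{2} = \left(-36\right)^{2} = 1296$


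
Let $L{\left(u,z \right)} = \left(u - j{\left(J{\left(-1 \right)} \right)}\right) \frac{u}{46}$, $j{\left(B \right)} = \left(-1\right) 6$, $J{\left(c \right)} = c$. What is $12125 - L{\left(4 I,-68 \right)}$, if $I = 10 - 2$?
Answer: $\frac{278267}{23} \approx 12099.0$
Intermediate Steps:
$j{\left(B \right)} = -6$
$I = 8$
$L{\left(u,z \right)} = \frac{u \left(6 + u\right)}{46}$ ($L{\left(u,z \right)} = \left(u - -6\right) \frac{u}{46} = \left(u + 6\right) u \frac{1}{46} = \left(6 + u\right) \frac{u}{46} = \frac{u \left(6 + u\right)}{46}$)
$12125 - L{\left(4 I,-68 \right)} = 12125 - \frac{4 \cdot 8 \left(6 + 4 \cdot 8\right)}{46} = 12125 - \frac{1}{46} \cdot 32 \left(6 + 32\right) = 12125 - \frac{1}{46} \cdot 32 \cdot 38 = 12125 - \frac{608}{23} = \frac{278267}{23}$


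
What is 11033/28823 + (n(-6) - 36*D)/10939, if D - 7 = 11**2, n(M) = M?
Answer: -12299335/315294797 ≈ -0.039009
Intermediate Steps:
D = 128 (D = 7 + 11**2 = 7 + 121 = 128)
11033/28823 + (n(-6) - 36*D)/10939 = 11033/28823 + (-6 - 36*128)/10939 = 11033*(1/28823) + (-6 - 4608)*(1/10939) = 11033/28823 - 4614*1/10939 = 11033/28823 - 4614/10939 = -12299335/315294797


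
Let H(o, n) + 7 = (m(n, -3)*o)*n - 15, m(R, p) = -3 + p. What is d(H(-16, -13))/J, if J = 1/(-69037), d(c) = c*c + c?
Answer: -111262100310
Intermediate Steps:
H(o, n) = -22 - 6*n*o (H(o, n) = -7 + (((-3 - 3)*o)*n - 15) = -7 + ((-6*o)*n - 15) = -7 + (-6*n*o - 15) = -7 + (-15 - 6*n*o) = -22 - 6*n*o)
d(c) = c + c**2 (d(c) = c**2 + c = c + c**2)
J = -1/69037 ≈ -1.4485e-5
d(H(-16, -13))/J = ((-22 - 6*(-13)*(-16))*(1 + (-22 - 6*(-13)*(-16))))/(-1/69037) = ((-22 - 1248)*(1 + (-22 - 1248)))*(-69037) = -1270*(1 - 1270)*(-69037) = -1270*(-1269)*(-69037) = 1611630*(-69037) = -111262100310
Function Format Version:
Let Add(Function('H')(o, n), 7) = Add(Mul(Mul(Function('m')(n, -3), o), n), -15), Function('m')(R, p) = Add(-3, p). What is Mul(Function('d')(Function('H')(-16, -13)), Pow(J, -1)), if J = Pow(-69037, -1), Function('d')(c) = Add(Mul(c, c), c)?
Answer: -111262100310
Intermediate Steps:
Function('H')(o, n) = Add(-22, Mul(-6, n, o)) (Function('H')(o, n) = Add(-7, Add(Mul(Mul(Add(-3, -3), o), n), -15)) = Add(-7, Add(Mul(Mul(-6, o), n), -15)) = Add(-7, Add(Mul(-6, n, o), -15)) = Add(-7, Add(-15, Mul(-6, n, o))) = Add(-22, Mul(-6, n, o)))
Function('d')(c) = Add(c, Pow(c, 2)) (Function('d')(c) = Add(Pow(c, 2), c) = Add(c, Pow(c, 2)))
J = Rational(-1, 69037) ≈ -1.4485e-5
Mul(Function('d')(Function('H')(-16, -13)), Pow(J, -1)) = Mul(Mul(Add(-22, Mul(-6, -13, -16)), Add(1, Add(-22, Mul(-6, -13, -16)))), Pow(Rational(-1, 69037), -1)) = Mul(Mul(Add(-22, -1248), Add(1, Add(-22, -1248))), -69037) = Mul(Mul(-1270, Add(1, -1270)), -69037) = Mul(Mul(-1270, -1269), -69037) = Mul(1611630, -69037) = -111262100310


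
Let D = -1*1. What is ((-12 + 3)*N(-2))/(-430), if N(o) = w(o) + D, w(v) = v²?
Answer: 27/430 ≈ 0.062791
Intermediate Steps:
D = -1
N(o) = -1 + o² (N(o) = o² - 1 = -1 + o²)
((-12 + 3)*N(-2))/(-430) = ((-12 + 3)*(-1 + (-2)²))/(-430) = -9*(-1 + 4)*(-1/430) = -9*3*(-1/430) = -27*(-1/430) = 27/430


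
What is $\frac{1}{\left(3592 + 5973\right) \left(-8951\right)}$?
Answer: $- \frac{1}{85616315} \approx -1.168 \cdot 10^{-8}$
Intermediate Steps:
$\frac{1}{\left(3592 + 5973\right) \left(-8951\right)} = \frac{1}{9565} \left(- \frac{1}{8951}\right) = - \frac{1}{85616315}$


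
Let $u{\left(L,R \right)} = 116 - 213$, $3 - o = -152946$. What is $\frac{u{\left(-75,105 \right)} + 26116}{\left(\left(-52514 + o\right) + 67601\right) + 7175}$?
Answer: $\frac{26019}{175211} \approx 0.1485$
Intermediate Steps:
$o = 152949$ ($o = 3 - -152946 = 3 + 152946 = 152949$)
$u{\left(L,R \right)} = -97$
$\frac{u{\left(-75,105 \right)} + 26116}{\left(\left(-52514 + o\right) + 67601\right) + 7175} = \frac{-97 + 26116}{\left(\left(-52514 + 152949\right) + 67601\right) + 7175} = \frac{26019}{\left(100435 + 67601\right) + 7175} = \frac{26019}{168036 + 7175} = \frac{26019}{175211}$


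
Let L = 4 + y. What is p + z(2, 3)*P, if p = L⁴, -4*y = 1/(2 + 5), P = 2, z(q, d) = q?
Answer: 154265665/614656 ≈ 250.98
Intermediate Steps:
y = -1/28 (y = -1/(4*(2 + 5)) = -¼/7 = -¼*⅐ = -1/28 ≈ -0.035714)
L = 111/28 (L = 4 - 1/28 = 111/28 ≈ 3.9643)
p = 151807041/614656 (p = (111/28)⁴ = 151807041/614656 ≈ 246.98)
p + z(2, 3)*P = 151807041/614656 + 2*2 = 151807041/614656 + 4 = 154265665/614656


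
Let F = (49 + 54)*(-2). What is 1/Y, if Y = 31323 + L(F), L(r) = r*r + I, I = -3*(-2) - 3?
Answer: 1/73762 ≈ 1.3557e-5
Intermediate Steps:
F = -206 (F = 103*(-2) = -206)
I = 3 (I = 6 - 3 = 3)
L(r) = 3 + r**2 (L(r) = r*r + 3 = r**2 + 3 = 3 + r**2)
Y = 73762 (Y = 31323 + (3 + (-206)**2) = 31323 + (3 + 42436) = 31323 + 42439 = 73762)
1/Y = 1/73762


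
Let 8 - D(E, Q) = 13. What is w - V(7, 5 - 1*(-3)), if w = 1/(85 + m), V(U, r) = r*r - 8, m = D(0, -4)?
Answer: -4479/80 ≈ -55.987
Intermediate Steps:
D(E, Q) = -5 (D(E, Q) = 8 - 1*13 = 8 - 13 = -5)
m = -5
V(U, r) = -8 + r² (V(U, r) = r² - 8 = -8 + r²)
w = 1/80 (w = 1/(85 - 5) = 1/80 ≈ 0.012500)
w - V(7, 5 - 1*(-3)) = 1/80 - (-8 + (5 - 1*(-3))²) = 1/80 - (-8 + (5 + 3)²) = 1/80 - (-8 + 8²) = 1/80 - (-8 + 64) = 1/80 - 1*56 = 1/80 - 56 = -4479/80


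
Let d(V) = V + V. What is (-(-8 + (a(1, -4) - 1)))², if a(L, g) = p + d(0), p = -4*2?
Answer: 289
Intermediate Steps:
d(V) = 2*V
p = -8
a(L, g) = -8 (a(L, g) = -8 + 2*0 = -8 + 0 = -8)
(-(-8 + (a(1, -4) - 1)))² = (-(-8 + (-8 - 1)))² = (-(-8 - 9))² = (-1*(-17))² = 17² = 289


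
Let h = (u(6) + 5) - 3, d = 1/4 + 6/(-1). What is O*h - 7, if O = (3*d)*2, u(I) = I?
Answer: -283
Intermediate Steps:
d = -23/4 (d = 1*(1/4) + 6*(-1) = 1/4 - 6 = -23/4 ≈ -5.7500)
h = 8 (h = (6 + 5) - 3 = 11 - 3 = 8)
O = -69/2 (O = (3*(-23/4))*2 = -69/4*2 = -69/2 ≈ -34.500)
O*h - 7 = -69/2*8 - 7 = -276 - 7 = -283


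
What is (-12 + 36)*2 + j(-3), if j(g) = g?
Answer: 45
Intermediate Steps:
(-12 + 36)*2 + j(-3) = (-12 + 36)*2 - 3 = 24*2 - 3 = 48 - 3 = 45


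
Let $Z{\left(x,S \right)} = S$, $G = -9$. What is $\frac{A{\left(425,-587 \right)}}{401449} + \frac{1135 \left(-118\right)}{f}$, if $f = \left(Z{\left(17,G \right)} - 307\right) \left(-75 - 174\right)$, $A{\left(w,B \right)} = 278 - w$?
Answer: $- \frac{26888815559}{15793806558} \approx -1.7025$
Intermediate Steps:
$f = 78684$ ($f = \left(-9 - 307\right) \left(-75 - 174\right) = - 316 \left(-75 - 174\right) = \left(-316\right) \left(-249\right) = 78684$)
$\frac{A{\left(425,-587 \right)}}{401449} + \frac{1135 \left(-118\right)}{f} = \frac{278 - 425}{401449} + \frac{1135 \left(-118\right)}{78684} = \left(278 - 425\right) \frac{1}{401449} - \frac{66965}{39342} = \left(-147\right) \frac{1}{401449} - \frac{66965}{39342} = - \frac{147}{401449} - \frac{66965}{39342} = - \frac{26888815559}{15793806558}$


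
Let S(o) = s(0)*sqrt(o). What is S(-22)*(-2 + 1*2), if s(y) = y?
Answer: 0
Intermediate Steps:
S(o) = 0 (S(o) = 0*sqrt(o) = 0)
S(-22)*(-2 + 1*2) = 0*(-2 + 1*2) = 0*(-2 + 2) = 0*0 = 0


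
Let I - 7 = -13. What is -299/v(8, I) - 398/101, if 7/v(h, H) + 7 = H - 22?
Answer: 150597/101 ≈ 1491.1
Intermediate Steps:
I = -6 (I = 7 - 13 = -6)
v(h, H) = 7/(-29 + H) (v(h, H) = 7/(-7 + (H - 22)) = 7/(-7 + (-22 + H)) = 7/(-29 + H))
-299/v(8, I) - 398/101 = -299/(7/(-29 - 6)) - 398/101 = -299/(7/(-35)) - 398*1/101 = -299/(7*(-1/35)) - 398/101 = -299/(-1/5) - 398/101 = -299*(-5) - 398/101 = 1495 - 398/101 = 150597/101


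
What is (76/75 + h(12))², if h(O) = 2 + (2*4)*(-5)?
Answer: 7695076/5625 ≈ 1368.0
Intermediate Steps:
h(O) = -38 (h(O) = 2 + 8*(-5) = 2 - 40 = -38)
(76/75 + h(12))² = (76/75 - 38)² = (-2774/75)² = 7695076/5625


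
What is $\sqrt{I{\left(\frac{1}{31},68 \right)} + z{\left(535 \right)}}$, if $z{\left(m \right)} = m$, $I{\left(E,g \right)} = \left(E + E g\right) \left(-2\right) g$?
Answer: $\frac{\sqrt{223231}}{31} \approx 15.241$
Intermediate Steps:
$I{\left(E,g \right)} = g \left(- 2 E - 2 E g\right)$ ($I{\left(E,g \right)} = \left(- 2 E - 2 E g\right) g = g \left(- 2 E - 2 E g\right)$)
$\sqrt{I{\left(\frac{1}{31},68 \right)} + z{\left(535 \right)}} = \sqrt{\left(-2\right) \frac{1}{31} \cdot 68 \left(1 + 68\right) + 535} = \sqrt{\left(-2\right) \frac{1}{31} \cdot 68 \cdot 69 + 535} = \sqrt{- \frac{9384}{31} + 535} = \sqrt{\frac{7201}{31}} = \frac{\sqrt{223231}}{31}$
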